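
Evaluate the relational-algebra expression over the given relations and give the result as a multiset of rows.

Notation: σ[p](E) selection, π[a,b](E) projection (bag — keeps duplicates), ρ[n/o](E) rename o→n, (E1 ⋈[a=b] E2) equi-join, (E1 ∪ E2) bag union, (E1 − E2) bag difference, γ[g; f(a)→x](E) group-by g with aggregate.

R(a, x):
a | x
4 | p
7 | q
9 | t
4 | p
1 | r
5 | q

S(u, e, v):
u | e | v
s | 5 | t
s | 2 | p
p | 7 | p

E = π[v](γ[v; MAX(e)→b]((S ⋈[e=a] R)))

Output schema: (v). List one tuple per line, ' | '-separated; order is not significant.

Stepwise |·|:
  S → 3
  R → 6
  (S ⋈[e=a] R) → 2
  γ[v; MAX(e)→b]((S ⋈[e=a] R)) → 2
  π[v](γ[v; MAX(e)→b]((S ⋈[e=a] R))) → 2

== RESULT ==
v
p
t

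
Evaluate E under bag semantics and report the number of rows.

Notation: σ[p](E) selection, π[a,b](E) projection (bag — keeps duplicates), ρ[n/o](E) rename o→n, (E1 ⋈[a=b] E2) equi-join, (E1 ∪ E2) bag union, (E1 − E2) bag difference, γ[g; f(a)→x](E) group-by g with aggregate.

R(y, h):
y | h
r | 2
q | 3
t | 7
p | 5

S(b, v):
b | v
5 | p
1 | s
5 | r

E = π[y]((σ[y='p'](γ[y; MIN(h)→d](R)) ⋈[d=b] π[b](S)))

Row counts bottom-up:
  R → 4
  γ[y; MIN(h)→d](R) → 4
  σ[y='p'](γ[y; MIN(h)→d](R)) → 1
  S → 3
  π[b](S) → 3
  (σ[y='p'](γ[y; MIN(h)→d](R)) ⋈[d=b] π[b](S)) → 2
  π[y]((σ[y='p'](γ[y; MIN(h)→d](R)) ⋈[d=b] π[b](S))) → 2

|E| = 2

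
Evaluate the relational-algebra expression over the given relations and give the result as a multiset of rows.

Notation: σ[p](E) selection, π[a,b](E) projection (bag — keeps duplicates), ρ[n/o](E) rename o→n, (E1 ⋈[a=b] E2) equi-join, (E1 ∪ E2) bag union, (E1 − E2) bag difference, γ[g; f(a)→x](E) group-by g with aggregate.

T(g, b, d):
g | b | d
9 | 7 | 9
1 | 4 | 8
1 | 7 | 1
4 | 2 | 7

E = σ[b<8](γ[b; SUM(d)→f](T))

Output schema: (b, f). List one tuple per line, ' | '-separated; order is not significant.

Subexpression sizes:
  T → 4
  γ[b; SUM(d)→f](T) → 3
  σ[b<8](γ[b; SUM(d)→f](T)) → 3

== RESULT ==
b | f
2 | 7
4 | 8
7 | 10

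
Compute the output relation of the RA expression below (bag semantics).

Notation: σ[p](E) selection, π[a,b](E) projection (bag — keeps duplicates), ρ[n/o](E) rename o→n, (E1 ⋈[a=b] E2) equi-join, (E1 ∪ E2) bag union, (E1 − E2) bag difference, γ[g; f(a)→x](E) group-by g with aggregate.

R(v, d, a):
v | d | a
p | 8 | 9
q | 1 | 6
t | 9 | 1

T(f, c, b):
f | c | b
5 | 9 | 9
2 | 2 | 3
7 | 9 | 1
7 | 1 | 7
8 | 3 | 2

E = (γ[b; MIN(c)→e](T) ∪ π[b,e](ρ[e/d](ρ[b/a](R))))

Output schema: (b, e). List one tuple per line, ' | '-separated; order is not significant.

Subexpression sizes:
  T → 5
  γ[b; MIN(c)→e](T) → 5
  R → 3
  ρ[b/a](R) → 3
  ρ[e/d](ρ[b/a](R)) → 3
  π[b,e](ρ[e/d](ρ[b/a](R))) → 3
  (γ[b; MIN(c)→e](T) ∪ π[b,e](ρ[e/d](ρ[b/a](R)))) → 8

== RESULT ==
b | e
1 | 9
1 | 9
2 | 3
3 | 2
6 | 1
7 | 1
9 | 8
9 | 9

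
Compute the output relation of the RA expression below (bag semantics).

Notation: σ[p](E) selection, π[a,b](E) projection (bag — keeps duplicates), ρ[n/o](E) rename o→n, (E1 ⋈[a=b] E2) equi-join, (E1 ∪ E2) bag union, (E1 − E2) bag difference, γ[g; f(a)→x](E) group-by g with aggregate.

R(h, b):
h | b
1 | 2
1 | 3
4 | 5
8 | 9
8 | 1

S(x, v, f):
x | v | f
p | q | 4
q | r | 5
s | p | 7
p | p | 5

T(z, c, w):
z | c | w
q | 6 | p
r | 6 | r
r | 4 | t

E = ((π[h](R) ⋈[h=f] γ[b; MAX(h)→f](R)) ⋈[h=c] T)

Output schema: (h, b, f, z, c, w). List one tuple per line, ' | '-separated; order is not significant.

Row counts bottom-up:
  R → 5
  π[h](R) → 5
  R → 5
  γ[b; MAX(h)→f](R) → 5
  (π[h](R) ⋈[h=f] γ[b; MAX(h)→f](R)) → 9
  T → 3
  ((π[h](R) ⋈[h=f] γ[b; MAX(h)→f](R)) ⋈[h=c] T) → 1

== RESULT ==
h | b | f | z | c | w
4 | 5 | 4 | r | 4 | t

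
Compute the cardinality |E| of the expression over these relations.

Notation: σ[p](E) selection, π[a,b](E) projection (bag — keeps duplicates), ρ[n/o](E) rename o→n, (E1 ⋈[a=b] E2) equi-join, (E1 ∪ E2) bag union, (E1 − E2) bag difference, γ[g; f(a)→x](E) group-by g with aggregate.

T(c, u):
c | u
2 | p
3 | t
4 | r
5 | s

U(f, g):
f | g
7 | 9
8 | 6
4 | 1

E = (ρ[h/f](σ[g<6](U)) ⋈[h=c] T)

Subexpression sizes:
  U → 3
  σ[g<6](U) → 1
  ρ[h/f](σ[g<6](U)) → 1
  T → 4
  (ρ[h/f](σ[g<6](U)) ⋈[h=c] T) → 1

|E| = 1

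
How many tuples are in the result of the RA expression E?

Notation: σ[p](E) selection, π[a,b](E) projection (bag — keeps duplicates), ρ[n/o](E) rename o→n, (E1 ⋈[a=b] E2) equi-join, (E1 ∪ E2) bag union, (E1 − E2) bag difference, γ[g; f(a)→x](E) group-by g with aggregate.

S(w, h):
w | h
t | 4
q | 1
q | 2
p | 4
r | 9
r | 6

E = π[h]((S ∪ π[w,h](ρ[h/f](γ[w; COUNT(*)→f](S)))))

Row counts bottom-up:
  S → 6
  S → 6
  γ[w; COUNT(*)→f](S) → 4
  ρ[h/f](γ[w; COUNT(*)→f](S)) → 4
  π[w,h](ρ[h/f](γ[w; COUNT(*)→f](S))) → 4
  (S ∪ π[w,h](ρ[h/f](γ[w; COUNT(*)→f](S)))) → 10
  π[h]((S ∪ π[w,h](ρ[h/f](γ[w; COUNT(*)→f](S))))) → 10

|E| = 10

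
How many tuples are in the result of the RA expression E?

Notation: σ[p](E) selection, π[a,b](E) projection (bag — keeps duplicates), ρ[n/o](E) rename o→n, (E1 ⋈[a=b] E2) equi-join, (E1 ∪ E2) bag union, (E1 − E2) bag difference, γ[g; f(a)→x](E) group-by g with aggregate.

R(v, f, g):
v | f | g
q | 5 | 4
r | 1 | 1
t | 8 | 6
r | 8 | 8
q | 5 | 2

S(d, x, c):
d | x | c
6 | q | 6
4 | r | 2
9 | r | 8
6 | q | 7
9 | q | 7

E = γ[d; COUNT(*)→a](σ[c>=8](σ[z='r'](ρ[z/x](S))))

Row counts bottom-up:
  S → 5
  ρ[z/x](S) → 5
  σ[z='r'](ρ[z/x](S)) → 2
  σ[c>=8](σ[z='r'](ρ[z/x](S))) → 1
  γ[d; COUNT(*)→a](σ[c>=8](σ[z='r'](ρ[z/x](S)))) → 1

|E| = 1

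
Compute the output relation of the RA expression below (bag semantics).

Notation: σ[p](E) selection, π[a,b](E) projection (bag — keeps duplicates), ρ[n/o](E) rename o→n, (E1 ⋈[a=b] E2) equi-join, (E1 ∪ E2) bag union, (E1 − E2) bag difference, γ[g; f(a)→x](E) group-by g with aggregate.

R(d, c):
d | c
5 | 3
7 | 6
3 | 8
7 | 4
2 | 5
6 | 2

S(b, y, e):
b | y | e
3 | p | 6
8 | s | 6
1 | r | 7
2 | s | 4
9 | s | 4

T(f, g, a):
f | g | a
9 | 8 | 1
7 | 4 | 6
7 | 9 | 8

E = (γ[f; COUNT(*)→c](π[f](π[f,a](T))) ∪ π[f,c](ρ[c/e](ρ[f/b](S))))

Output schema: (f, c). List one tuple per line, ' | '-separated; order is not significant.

Stepwise |·|:
  T → 3
  π[f,a](T) → 3
  π[f](π[f,a](T)) → 3
  γ[f; COUNT(*)→c](π[f](π[f,a](T))) → 2
  S → 5
  ρ[f/b](S) → 5
  ρ[c/e](ρ[f/b](S)) → 5
  π[f,c](ρ[c/e](ρ[f/b](S))) → 5
  (γ[f; COUNT(*)→c](π[f](π[f,a](T))) ∪ π[f,c](ρ[c/e](ρ[f/b](S)))) → 7

== RESULT ==
f | c
1 | 7
2 | 4
3 | 6
7 | 2
8 | 6
9 | 1
9 | 4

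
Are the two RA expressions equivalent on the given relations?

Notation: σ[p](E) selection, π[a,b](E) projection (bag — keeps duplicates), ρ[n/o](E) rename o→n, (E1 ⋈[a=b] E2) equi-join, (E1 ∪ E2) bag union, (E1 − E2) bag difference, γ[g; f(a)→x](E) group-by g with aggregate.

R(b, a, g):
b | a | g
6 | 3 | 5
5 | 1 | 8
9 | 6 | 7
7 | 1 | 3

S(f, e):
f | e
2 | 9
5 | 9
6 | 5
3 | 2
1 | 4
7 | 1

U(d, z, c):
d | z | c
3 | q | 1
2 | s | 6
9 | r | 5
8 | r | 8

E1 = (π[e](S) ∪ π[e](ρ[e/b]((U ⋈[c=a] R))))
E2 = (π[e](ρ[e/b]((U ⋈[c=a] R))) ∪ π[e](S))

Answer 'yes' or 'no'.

E1 stepwise |·|:
  S → 6
  π[e](S) → 6
  U → 4
  R → 4
  (U ⋈[c=a] R) → 3
  ρ[e/b]((U ⋈[c=a] R)) → 3
  π[e](ρ[e/b]((U ⋈[c=a] R))) → 3
  (π[e](S) ∪ π[e](ρ[e/b]((U ⋈[c=a] R)))) → 9
E2 stepwise |·|:
  U → 4
  R → 4
  (U ⋈[c=a] R) → 3
  ρ[e/b]((U ⋈[c=a] R)) → 3
  π[e](ρ[e/b]((U ⋈[c=a] R))) → 3
  S → 6
  π[e](S) → 6
  (π[e](ρ[e/b]((U ⋈[c=a] R))) ∪ π[e](S)) → 9

E1 and E2 produce the same multiset:
e
1
2
4
5
5
7
9
9
9

yes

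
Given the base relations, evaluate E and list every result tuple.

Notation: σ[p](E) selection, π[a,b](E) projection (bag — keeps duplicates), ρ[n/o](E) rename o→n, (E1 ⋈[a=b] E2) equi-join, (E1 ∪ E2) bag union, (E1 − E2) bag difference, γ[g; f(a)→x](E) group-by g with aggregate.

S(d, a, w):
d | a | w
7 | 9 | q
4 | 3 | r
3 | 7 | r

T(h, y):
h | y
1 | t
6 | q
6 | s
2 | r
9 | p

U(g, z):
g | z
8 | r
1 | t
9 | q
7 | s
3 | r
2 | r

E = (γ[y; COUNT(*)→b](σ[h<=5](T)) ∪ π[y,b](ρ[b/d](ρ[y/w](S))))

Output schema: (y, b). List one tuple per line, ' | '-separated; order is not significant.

Row counts bottom-up:
  T → 5
  σ[h<=5](T) → 2
  γ[y; COUNT(*)→b](σ[h<=5](T)) → 2
  S → 3
  ρ[y/w](S) → 3
  ρ[b/d](ρ[y/w](S)) → 3
  π[y,b](ρ[b/d](ρ[y/w](S))) → 3
  (γ[y; COUNT(*)→b](σ[h<=5](T)) ∪ π[y,b](ρ[b/d](ρ[y/w](S)))) → 5

== RESULT ==
y | b
q | 7
r | 1
r | 3
r | 4
t | 1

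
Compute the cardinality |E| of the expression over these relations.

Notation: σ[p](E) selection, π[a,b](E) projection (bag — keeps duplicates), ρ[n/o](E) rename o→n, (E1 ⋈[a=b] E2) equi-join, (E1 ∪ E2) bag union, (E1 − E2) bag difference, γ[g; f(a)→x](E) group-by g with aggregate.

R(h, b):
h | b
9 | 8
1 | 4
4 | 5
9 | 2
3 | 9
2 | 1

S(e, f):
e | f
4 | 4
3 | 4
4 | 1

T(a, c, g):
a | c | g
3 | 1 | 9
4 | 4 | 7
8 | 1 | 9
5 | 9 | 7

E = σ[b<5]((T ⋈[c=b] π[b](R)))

Row counts bottom-up:
  T → 4
  R → 6
  π[b](R) → 6
  (T ⋈[c=b] π[b](R)) → 4
  σ[b<5]((T ⋈[c=b] π[b](R))) → 3

|E| = 3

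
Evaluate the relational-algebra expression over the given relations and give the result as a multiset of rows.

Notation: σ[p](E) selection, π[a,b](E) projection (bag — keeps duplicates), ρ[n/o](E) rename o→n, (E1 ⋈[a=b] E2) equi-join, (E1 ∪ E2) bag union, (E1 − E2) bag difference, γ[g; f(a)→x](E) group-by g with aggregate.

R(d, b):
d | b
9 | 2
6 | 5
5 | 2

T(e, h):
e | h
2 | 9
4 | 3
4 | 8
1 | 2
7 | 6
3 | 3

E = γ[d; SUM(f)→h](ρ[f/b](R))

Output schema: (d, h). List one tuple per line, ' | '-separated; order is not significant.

Row counts bottom-up:
  R → 3
  ρ[f/b](R) → 3
  γ[d; SUM(f)→h](ρ[f/b](R)) → 3

== RESULT ==
d | h
5 | 2
6 | 5
9 | 2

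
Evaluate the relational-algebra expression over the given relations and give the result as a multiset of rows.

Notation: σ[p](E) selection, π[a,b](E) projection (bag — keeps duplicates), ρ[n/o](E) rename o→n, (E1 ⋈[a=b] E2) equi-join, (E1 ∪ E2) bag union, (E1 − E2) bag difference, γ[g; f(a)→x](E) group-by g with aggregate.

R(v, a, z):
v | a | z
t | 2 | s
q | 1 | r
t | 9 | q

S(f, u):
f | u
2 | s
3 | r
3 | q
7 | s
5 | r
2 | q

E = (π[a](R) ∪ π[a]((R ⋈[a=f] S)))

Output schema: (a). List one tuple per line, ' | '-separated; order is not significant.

Subexpression sizes:
  R → 3
  π[a](R) → 3
  R → 3
  S → 6
  (R ⋈[a=f] S) → 2
  π[a]((R ⋈[a=f] S)) → 2
  (π[a](R) ∪ π[a]((R ⋈[a=f] S))) → 5

== RESULT ==
a
1
2
2
2
9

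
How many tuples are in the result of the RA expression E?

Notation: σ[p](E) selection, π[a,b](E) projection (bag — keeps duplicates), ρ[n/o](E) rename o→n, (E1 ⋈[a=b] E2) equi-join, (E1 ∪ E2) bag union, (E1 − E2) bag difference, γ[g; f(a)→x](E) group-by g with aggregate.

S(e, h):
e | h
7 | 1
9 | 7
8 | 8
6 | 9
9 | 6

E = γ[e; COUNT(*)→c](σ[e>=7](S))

Stepwise |·|:
  S → 5
  σ[e>=7](S) → 4
  γ[e; COUNT(*)→c](σ[e>=7](S)) → 3

|E| = 3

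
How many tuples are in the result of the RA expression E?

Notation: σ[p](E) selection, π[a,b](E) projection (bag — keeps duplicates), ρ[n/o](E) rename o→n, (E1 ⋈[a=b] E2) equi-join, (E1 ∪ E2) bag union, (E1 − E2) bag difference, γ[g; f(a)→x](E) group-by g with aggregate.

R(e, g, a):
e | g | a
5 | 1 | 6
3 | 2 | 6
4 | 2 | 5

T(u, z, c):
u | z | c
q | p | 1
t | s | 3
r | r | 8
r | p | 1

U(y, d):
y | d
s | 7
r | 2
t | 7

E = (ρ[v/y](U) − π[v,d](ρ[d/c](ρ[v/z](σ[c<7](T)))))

Subexpression sizes:
  U → 3
  ρ[v/y](U) → 3
  T → 4
  σ[c<7](T) → 3
  ρ[v/z](σ[c<7](T)) → 3
  ρ[d/c](ρ[v/z](σ[c<7](T))) → 3
  π[v,d](ρ[d/c](ρ[v/z](σ[c<7](T)))) → 3
  (ρ[v/y](U) − π[v,d](ρ[d/c](ρ[v/z](σ[c<7](T))))) → 3

|E| = 3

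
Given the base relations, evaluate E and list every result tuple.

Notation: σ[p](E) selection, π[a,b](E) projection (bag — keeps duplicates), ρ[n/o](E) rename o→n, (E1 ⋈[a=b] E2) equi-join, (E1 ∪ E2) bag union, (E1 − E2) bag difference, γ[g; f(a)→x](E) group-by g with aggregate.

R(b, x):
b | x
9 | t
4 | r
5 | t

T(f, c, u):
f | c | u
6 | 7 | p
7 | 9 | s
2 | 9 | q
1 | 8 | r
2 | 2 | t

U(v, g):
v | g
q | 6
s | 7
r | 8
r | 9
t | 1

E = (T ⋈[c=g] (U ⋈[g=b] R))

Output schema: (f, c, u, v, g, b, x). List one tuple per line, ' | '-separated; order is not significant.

Row counts bottom-up:
  T → 5
  U → 5
  R → 3
  (U ⋈[g=b] R) → 1
  (T ⋈[c=g] (U ⋈[g=b] R)) → 2

== RESULT ==
f | c | u | v | g | b | x
2 | 9 | q | r | 9 | 9 | t
7 | 9 | s | r | 9 | 9 | t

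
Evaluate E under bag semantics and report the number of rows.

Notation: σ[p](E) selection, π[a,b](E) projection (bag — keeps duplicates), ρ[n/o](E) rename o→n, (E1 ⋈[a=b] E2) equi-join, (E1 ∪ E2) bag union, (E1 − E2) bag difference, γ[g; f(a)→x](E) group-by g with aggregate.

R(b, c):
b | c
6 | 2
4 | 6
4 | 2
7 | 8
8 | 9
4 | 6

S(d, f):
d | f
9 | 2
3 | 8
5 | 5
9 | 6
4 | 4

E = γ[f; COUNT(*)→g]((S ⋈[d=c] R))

Row counts bottom-up:
  S → 5
  R → 6
  (S ⋈[d=c] R) → 2
  γ[f; COUNT(*)→g]((S ⋈[d=c] R)) → 2

|E| = 2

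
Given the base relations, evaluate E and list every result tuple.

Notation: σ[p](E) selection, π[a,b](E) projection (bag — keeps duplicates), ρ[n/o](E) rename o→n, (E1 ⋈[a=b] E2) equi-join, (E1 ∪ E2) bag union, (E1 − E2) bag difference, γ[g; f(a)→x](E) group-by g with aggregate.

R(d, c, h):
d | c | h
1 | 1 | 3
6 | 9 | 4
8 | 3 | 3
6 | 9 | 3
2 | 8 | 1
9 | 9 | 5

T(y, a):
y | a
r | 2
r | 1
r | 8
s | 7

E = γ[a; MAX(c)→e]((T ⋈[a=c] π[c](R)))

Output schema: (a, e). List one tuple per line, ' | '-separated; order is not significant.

Row counts bottom-up:
  T → 4
  R → 6
  π[c](R) → 6
  (T ⋈[a=c] π[c](R)) → 2
  γ[a; MAX(c)→e]((T ⋈[a=c] π[c](R))) → 2

== RESULT ==
a | e
1 | 1
8 | 8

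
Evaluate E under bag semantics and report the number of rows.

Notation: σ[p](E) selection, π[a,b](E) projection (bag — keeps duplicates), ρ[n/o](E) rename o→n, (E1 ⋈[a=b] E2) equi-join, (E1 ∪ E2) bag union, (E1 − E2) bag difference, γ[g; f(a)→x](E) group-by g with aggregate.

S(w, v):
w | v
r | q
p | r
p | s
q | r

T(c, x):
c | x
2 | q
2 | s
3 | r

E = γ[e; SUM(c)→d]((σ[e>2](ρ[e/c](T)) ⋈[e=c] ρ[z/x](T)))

Stepwise |·|:
  T → 3
  ρ[e/c](T) → 3
  σ[e>2](ρ[e/c](T)) → 1
  T → 3
  ρ[z/x](T) → 3
  (σ[e>2](ρ[e/c](T)) ⋈[e=c] ρ[z/x](T)) → 1
  γ[e; SUM(c)→d]((σ[e>2](ρ[e/c](T)) ⋈[e=c] ρ[z/x](T))) → 1

|E| = 1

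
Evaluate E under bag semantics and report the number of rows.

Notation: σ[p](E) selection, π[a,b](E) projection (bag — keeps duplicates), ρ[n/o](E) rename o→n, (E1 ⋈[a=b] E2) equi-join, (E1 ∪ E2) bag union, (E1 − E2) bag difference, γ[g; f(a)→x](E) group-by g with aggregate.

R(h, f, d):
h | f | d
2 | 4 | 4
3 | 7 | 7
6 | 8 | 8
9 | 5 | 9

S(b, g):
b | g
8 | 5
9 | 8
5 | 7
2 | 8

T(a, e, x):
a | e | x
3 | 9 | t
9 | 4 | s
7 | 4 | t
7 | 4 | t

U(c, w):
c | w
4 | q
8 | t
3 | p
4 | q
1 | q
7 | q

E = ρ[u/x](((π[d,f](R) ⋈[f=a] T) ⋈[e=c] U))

Subexpression sizes:
  R → 4
  π[d,f](R) → 4
  T → 4
  (π[d,f](R) ⋈[f=a] T) → 2
  U → 6
  ((π[d,f](R) ⋈[f=a] T) ⋈[e=c] U) → 4
  ρ[u/x](((π[d,f](R) ⋈[f=a] T) ⋈[e=c] U)) → 4

|E| = 4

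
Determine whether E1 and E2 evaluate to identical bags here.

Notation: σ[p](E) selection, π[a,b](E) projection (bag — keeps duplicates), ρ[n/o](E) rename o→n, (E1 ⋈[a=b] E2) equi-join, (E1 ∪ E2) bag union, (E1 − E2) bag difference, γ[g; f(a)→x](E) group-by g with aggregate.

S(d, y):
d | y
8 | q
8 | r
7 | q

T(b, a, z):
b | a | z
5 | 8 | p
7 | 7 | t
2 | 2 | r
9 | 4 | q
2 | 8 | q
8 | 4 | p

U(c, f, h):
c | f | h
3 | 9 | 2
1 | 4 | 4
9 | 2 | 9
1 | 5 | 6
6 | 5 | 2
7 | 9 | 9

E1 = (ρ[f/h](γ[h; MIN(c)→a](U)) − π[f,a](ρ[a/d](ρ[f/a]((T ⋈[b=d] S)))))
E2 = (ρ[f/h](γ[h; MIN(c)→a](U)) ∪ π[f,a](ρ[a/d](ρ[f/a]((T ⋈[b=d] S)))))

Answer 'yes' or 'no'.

E1 per-node cardinality:
  U → 6
  γ[h; MIN(c)→a](U) → 4
  ρ[f/h](γ[h; MIN(c)→a](U)) → 4
  T → 6
  S → 3
  (T ⋈[b=d] S) → 3
  ρ[f/a]((T ⋈[b=d] S)) → 3
  ρ[a/d](ρ[f/a]((T ⋈[b=d] S))) → 3
  π[f,a](ρ[a/d](ρ[f/a]((T ⋈[b=d] S)))) → 3
  (ρ[f/h](γ[h; MIN(c)→a](U)) − π[f,a](ρ[a/d](ρ[f/a]((T ⋈[b=d] S))))) → 4
E2 per-node cardinality:
  U → 6
  γ[h; MIN(c)→a](U) → 4
  ρ[f/h](γ[h; MIN(c)→a](U)) → 4
  T → 6
  S → 3
  (T ⋈[b=d] S) → 3
  ρ[f/a]((T ⋈[b=d] S)) → 3
  ρ[a/d](ρ[f/a]((T ⋈[b=d] S))) → 3
  π[f,a](ρ[a/d](ρ[f/a]((T ⋈[b=d] S)))) → 3
  (ρ[f/h](γ[h; MIN(c)→a](U)) ∪ π[f,a](ρ[a/d](ρ[f/a]((T ⋈[b=d] S))))) → 7

E1 result:
f | a
2 | 3
4 | 1
6 | 1
9 | 7
E2 result:
f | a
2 | 3
4 | 1
4 | 8
4 | 8
6 | 1
7 | 7
9 | 7
Witness: (7, 7) appears 0× in E1 but 1× in E2.

no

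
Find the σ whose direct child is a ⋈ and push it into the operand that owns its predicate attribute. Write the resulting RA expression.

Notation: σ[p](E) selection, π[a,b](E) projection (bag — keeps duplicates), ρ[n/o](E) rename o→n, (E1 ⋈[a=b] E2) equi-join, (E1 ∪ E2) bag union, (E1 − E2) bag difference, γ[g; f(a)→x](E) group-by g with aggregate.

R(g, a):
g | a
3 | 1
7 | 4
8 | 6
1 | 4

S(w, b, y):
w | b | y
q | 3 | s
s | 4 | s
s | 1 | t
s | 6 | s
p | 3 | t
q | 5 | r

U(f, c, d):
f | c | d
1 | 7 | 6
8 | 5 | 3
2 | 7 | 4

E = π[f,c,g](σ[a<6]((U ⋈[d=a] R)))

σ filters on a, owned by the right side.
E' = π[f,c,g]((U ⋈[d=a] σ[a<6](R)))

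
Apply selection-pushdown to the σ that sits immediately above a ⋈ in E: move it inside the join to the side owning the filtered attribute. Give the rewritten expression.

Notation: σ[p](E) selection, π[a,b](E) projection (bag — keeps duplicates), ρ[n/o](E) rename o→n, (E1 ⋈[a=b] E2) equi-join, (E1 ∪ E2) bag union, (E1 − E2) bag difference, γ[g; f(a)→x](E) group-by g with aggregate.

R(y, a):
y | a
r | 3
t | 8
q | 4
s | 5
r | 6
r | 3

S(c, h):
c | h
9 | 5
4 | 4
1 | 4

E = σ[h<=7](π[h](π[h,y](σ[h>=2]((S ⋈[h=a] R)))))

σ filters on h, owned by the left side.
E' = σ[h<=7](π[h](π[h,y]((σ[h>=2](S) ⋈[h=a] R))))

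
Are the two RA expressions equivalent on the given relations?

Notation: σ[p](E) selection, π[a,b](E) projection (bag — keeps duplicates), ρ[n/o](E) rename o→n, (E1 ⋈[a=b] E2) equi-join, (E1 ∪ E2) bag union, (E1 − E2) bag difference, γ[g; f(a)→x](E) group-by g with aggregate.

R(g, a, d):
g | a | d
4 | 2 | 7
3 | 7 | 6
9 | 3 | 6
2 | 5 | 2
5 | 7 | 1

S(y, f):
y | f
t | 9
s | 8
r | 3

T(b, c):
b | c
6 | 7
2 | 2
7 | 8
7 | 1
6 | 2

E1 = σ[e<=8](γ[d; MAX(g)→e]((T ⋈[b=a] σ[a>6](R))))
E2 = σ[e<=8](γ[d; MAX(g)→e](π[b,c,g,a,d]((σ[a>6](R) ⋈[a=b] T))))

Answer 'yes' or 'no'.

E1 subexpression sizes:
  T → 5
  R → 5
  σ[a>6](R) → 2
  (T ⋈[b=a] σ[a>6](R)) → 4
  γ[d; MAX(g)→e]((T ⋈[b=a] σ[a>6](R))) → 2
  σ[e<=8](γ[d; MAX(g)→e]((T ⋈[b=a] σ[a>6](R)))) → 2
E2 subexpression sizes:
  R → 5
  σ[a>6](R) → 2
  T → 5
  (σ[a>6](R) ⋈[a=b] T) → 4
  π[b,c,g,a,d]((σ[a>6](R) ⋈[a=b] T)) → 4
  γ[d; MAX(g)→e](π[b,c,g,a,d]((σ[a>6](R) ⋈[a=b] T))) → 2
  σ[e<=8](γ[d; MAX(g)→e](π[b,c,g,a,d]((σ[a>6](R) ⋈[a=b] T)))) → 2

E1 and E2 produce the same multiset:
d | e
1 | 5
6 | 3

yes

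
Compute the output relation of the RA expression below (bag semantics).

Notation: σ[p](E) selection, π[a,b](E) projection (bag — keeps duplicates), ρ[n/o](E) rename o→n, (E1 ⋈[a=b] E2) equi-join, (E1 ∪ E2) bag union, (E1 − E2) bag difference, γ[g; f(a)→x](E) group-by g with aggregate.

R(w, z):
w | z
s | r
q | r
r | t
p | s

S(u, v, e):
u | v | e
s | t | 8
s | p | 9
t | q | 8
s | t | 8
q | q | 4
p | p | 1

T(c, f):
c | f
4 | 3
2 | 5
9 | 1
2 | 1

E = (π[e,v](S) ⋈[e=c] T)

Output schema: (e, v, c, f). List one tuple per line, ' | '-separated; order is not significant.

Stepwise |·|:
  S → 6
  π[e,v](S) → 6
  T → 4
  (π[e,v](S) ⋈[e=c] T) → 2

== RESULT ==
e | v | c | f
4 | q | 4 | 3
9 | p | 9 | 1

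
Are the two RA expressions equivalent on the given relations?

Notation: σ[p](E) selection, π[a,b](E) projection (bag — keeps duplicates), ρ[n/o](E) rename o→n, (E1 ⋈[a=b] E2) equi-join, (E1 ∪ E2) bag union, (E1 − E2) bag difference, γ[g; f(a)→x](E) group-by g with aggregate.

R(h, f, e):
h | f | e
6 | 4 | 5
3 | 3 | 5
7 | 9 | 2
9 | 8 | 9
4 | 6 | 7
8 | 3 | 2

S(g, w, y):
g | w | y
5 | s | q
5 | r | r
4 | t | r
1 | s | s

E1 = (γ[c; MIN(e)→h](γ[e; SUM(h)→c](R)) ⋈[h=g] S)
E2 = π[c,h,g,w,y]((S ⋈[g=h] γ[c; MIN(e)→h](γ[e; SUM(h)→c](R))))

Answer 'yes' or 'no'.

E1 row counts bottom-up:
  R → 6
  γ[e; SUM(h)→c](R) → 4
  γ[c; MIN(e)→h](γ[e; SUM(h)→c](R)) → 3
  S → 4
  (γ[c; MIN(e)→h](γ[e; SUM(h)→c](R)) ⋈[h=g] S) → 2
E2 row counts bottom-up:
  S → 4
  R → 6
  γ[e; SUM(h)→c](R) → 4
  γ[c; MIN(e)→h](γ[e; SUM(h)→c](R)) → 3
  (S ⋈[g=h] γ[c; MIN(e)→h](γ[e; SUM(h)→c](R))) → 2
  π[c,h,g,w,y]((S ⋈[g=h] γ[c; MIN(e)→h](γ[e; SUM(h)→c](R)))) → 2

E1 and E2 produce the same multiset:
c | h | g | w | y
9 | 5 | 5 | r | r
9 | 5 | 5 | s | q

yes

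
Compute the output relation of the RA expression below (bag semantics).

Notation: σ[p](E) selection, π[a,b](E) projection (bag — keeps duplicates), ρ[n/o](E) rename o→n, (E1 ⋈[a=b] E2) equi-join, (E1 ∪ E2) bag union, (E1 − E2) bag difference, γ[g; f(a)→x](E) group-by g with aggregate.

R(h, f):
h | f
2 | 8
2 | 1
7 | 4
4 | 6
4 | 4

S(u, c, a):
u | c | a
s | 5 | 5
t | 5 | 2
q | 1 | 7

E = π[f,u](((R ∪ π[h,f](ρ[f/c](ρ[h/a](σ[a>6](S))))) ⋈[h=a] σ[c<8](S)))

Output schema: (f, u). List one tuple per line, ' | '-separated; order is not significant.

Per-node cardinality:
  R → 5
  S → 3
  σ[a>6](S) → 1
  ρ[h/a](σ[a>6](S)) → 1
  ρ[f/c](ρ[h/a](σ[a>6](S))) → 1
  π[h,f](ρ[f/c](ρ[h/a](σ[a>6](S)))) → 1
  (R ∪ π[h,f](ρ[f/c](ρ[h/a](σ[a>6](S))))) → 6
  S → 3
  σ[c<8](S) → 3
  ((R ∪ π[h,f](ρ[f/c](ρ[h/a](σ[a>6](S))))) ⋈[h=a] σ[c<8](S)) → 4
  π[f,u](((R ∪ π[h,f](ρ[f/c](ρ[h/a](σ[a>6](S))))) ⋈[h=a] σ[c<8](S))) → 4

== RESULT ==
f | u
1 | q
1 | t
4 | q
8 | t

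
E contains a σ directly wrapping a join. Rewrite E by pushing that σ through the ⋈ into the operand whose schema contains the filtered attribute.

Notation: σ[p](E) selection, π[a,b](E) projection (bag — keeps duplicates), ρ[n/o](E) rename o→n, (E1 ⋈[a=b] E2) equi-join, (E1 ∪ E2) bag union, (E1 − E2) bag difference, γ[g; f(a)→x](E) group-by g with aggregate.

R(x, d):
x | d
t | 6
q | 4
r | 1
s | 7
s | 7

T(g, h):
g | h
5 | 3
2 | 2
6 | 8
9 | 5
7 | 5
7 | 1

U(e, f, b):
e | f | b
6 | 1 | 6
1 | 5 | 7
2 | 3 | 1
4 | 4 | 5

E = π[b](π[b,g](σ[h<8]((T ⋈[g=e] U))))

σ filters on h, owned by the left side.
E' = π[b](π[b,g]((σ[h<8](T) ⋈[g=e] U)))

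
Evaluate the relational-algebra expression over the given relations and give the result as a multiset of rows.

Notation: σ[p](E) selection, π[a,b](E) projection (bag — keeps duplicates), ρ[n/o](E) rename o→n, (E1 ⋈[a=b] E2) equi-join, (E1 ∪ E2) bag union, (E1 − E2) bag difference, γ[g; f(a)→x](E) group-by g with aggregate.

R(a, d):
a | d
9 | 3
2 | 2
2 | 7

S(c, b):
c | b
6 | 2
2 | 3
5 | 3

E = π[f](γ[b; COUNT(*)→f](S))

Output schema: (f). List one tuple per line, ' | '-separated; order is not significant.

Per-node cardinality:
  S → 3
  γ[b; COUNT(*)→f](S) → 2
  π[f](γ[b; COUNT(*)→f](S)) → 2

== RESULT ==
f
1
2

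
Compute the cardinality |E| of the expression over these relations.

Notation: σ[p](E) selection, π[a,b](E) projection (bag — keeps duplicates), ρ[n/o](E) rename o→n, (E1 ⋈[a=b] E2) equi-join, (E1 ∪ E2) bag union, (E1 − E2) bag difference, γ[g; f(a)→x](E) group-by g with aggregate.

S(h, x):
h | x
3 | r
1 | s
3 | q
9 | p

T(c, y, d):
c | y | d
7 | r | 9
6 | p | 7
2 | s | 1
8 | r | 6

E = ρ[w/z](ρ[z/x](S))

Stepwise |·|:
  S → 4
  ρ[z/x](S) → 4
  ρ[w/z](ρ[z/x](S)) → 4

|E| = 4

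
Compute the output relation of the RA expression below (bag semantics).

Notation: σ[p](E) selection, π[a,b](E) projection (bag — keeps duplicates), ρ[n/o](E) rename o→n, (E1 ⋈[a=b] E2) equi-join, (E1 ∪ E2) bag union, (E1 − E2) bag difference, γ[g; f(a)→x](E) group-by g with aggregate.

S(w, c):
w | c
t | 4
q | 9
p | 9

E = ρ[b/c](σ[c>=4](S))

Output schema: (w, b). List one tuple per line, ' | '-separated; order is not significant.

Stepwise |·|:
  S → 3
  σ[c>=4](S) → 3
  ρ[b/c](σ[c>=4](S)) → 3

== RESULT ==
w | b
p | 9
q | 9
t | 4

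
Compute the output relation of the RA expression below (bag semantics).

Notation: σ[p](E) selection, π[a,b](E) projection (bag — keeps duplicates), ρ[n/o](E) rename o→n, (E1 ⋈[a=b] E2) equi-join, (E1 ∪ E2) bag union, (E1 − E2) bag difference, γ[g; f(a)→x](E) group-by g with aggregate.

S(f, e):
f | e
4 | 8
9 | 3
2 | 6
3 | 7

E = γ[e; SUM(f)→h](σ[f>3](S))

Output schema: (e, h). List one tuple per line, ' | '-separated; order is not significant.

Per-node cardinality:
  S → 4
  σ[f>3](S) → 2
  γ[e; SUM(f)→h](σ[f>3](S)) → 2

== RESULT ==
e | h
3 | 9
8 | 4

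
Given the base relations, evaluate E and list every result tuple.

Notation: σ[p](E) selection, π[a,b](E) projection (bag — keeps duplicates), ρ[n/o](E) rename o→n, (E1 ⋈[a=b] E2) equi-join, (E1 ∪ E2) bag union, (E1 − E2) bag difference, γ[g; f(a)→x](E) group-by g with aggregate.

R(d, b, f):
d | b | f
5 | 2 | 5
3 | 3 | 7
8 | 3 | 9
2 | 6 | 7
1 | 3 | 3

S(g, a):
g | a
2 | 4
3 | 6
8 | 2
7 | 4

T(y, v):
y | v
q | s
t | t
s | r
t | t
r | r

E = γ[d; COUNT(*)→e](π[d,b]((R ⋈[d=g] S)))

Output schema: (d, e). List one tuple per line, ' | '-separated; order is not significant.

Row counts bottom-up:
  R → 5
  S → 4
  (R ⋈[d=g] S) → 3
  π[d,b]((R ⋈[d=g] S)) → 3
  γ[d; COUNT(*)→e](π[d,b]((R ⋈[d=g] S))) → 3

== RESULT ==
d | e
2 | 1
3 | 1
8 | 1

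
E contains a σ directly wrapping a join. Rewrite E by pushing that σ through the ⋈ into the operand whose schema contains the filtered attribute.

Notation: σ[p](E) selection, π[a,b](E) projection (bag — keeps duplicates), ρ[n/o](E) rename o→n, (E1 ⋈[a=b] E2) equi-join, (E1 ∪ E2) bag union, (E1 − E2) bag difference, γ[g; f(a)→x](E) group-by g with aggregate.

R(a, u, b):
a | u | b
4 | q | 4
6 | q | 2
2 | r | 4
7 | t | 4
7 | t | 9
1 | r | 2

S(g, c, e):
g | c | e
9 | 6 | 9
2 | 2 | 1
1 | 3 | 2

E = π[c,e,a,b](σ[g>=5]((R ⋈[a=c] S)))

σ filters on g, owned by the right side.
E' = π[c,e,a,b]((R ⋈[a=c] σ[g>=5](S)))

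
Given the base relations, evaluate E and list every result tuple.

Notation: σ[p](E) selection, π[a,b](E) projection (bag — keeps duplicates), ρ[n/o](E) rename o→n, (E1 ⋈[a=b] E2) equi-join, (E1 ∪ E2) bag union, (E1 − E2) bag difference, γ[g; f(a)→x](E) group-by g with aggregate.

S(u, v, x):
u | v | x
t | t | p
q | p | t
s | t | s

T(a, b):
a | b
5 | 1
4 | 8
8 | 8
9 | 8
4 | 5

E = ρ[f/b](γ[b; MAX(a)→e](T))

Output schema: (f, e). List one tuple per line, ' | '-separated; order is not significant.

Per-node cardinality:
  T → 5
  γ[b; MAX(a)→e](T) → 3
  ρ[f/b](γ[b; MAX(a)→e](T)) → 3

== RESULT ==
f | e
1 | 5
5 | 4
8 | 9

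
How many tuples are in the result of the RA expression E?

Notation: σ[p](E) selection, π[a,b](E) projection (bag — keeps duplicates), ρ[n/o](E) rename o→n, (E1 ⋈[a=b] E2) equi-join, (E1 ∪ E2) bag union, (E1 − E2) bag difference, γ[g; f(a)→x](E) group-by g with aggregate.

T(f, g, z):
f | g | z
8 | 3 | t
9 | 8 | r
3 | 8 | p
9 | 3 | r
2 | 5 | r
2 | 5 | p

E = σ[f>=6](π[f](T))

Per-node cardinality:
  T → 6
  π[f](T) → 6
  σ[f>=6](π[f](T)) → 3

|E| = 3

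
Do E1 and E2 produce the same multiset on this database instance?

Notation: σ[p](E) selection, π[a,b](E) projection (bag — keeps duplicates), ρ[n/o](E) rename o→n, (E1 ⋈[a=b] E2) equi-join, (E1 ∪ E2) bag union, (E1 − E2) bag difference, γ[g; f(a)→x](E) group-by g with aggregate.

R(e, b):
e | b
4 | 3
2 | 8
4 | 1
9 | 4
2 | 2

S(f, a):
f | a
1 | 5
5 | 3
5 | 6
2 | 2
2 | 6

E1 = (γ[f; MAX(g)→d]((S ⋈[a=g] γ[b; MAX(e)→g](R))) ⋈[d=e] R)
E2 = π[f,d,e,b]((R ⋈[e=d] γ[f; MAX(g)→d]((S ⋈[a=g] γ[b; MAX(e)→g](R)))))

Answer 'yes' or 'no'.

E1 subexpression sizes:
  S → 5
  R → 5
  γ[b; MAX(e)→g](R) → 5
  (S ⋈[a=g] γ[b; MAX(e)→g](R)) → 2
  γ[f; MAX(g)→d]((S ⋈[a=g] γ[b; MAX(e)→g](R))) → 1
  R → 5
  (γ[f; MAX(g)→d]((S ⋈[a=g] γ[b; MAX(e)→g](R))) ⋈[d=e] R) → 2
E2 subexpression sizes:
  R → 5
  S → 5
  R → 5
  γ[b; MAX(e)→g](R) → 5
  (S ⋈[a=g] γ[b; MAX(e)→g](R)) → 2
  γ[f; MAX(g)→d]((S ⋈[a=g] γ[b; MAX(e)→g](R))) → 1
  (R ⋈[e=d] γ[f; MAX(g)→d]((S ⋈[a=g] γ[b; MAX(e)→g](R)))) → 2
  π[f,d,e,b]((R ⋈[e=d] γ[f; MAX(g)→d]((S ⋈[a=g] γ[b; MAX(e)→g](R))))) → 2

E1 and E2 produce the same multiset:
f | d | e | b
2 | 2 | 2 | 2
2 | 2 | 2 | 8

yes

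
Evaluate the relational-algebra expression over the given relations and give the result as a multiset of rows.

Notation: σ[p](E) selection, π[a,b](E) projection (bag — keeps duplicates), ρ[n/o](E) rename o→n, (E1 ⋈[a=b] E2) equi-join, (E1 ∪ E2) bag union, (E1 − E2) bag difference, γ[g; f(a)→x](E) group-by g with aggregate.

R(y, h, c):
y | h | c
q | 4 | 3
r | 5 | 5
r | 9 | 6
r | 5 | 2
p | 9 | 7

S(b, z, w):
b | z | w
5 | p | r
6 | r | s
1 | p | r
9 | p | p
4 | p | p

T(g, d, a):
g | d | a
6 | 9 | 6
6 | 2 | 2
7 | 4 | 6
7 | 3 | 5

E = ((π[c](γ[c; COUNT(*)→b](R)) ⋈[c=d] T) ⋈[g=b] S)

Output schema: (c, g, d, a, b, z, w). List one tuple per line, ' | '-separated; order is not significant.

Subexpression sizes:
  R → 5
  γ[c; COUNT(*)→b](R) → 5
  π[c](γ[c; COUNT(*)→b](R)) → 5
  T → 4
  (π[c](γ[c; COUNT(*)→b](R)) ⋈[c=d] T) → 2
  S → 5
  ((π[c](γ[c; COUNT(*)→b](R)) ⋈[c=d] T) ⋈[g=b] S) → 1

== RESULT ==
c | g | d | a | b | z | w
2 | 6 | 2 | 2 | 6 | r | s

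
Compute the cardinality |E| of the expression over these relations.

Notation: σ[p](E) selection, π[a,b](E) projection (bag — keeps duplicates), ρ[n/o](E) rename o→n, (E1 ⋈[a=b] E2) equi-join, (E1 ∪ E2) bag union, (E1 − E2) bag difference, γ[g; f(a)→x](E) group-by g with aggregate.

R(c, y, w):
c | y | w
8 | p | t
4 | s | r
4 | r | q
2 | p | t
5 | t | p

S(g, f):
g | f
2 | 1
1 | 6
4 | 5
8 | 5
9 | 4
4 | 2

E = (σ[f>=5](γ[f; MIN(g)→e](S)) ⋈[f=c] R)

Stepwise |·|:
  S → 6
  γ[f; MIN(g)→e](S) → 5
  σ[f>=5](γ[f; MIN(g)→e](S)) → 2
  R → 5
  (σ[f>=5](γ[f; MIN(g)→e](S)) ⋈[f=c] R) → 1

|E| = 1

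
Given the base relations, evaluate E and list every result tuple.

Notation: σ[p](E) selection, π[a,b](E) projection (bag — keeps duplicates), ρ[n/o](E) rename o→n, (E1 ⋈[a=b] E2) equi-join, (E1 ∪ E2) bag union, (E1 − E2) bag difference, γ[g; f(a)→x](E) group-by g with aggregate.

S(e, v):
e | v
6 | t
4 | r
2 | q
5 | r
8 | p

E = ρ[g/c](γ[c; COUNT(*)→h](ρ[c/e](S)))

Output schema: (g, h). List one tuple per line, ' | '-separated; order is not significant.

Stepwise |·|:
  S → 5
  ρ[c/e](S) → 5
  γ[c; COUNT(*)→h](ρ[c/e](S)) → 5
  ρ[g/c](γ[c; COUNT(*)→h](ρ[c/e](S))) → 5

== RESULT ==
g | h
2 | 1
4 | 1
5 | 1
6 | 1
8 | 1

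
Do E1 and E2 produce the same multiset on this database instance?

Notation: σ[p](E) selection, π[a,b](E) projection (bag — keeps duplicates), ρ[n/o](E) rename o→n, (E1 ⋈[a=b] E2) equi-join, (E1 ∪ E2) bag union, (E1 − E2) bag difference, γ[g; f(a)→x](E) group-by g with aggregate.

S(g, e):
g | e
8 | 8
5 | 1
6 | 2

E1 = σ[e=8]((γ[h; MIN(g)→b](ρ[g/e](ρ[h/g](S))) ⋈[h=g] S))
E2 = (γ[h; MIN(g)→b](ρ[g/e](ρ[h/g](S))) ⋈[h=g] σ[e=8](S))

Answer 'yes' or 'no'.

E1 stepwise |·|:
  S → 3
  ρ[h/g](S) → 3
  ρ[g/e](ρ[h/g](S)) → 3
  γ[h; MIN(g)→b](ρ[g/e](ρ[h/g](S))) → 3
  S → 3
  (γ[h; MIN(g)→b](ρ[g/e](ρ[h/g](S))) ⋈[h=g] S) → 3
  σ[e=8]((γ[h; MIN(g)→b](ρ[g/e](ρ[h/g](S))) ⋈[h=g] S)) → 1
E2 stepwise |·|:
  S → 3
  ρ[h/g](S) → 3
  ρ[g/e](ρ[h/g](S)) → 3
  γ[h; MIN(g)→b](ρ[g/e](ρ[h/g](S))) → 3
  S → 3
  σ[e=8](S) → 1
  (γ[h; MIN(g)→b](ρ[g/e](ρ[h/g](S))) ⋈[h=g] σ[e=8](S)) → 1

E1 and E2 produce the same multiset:
h | b | g | e
8 | 8 | 8 | 8

yes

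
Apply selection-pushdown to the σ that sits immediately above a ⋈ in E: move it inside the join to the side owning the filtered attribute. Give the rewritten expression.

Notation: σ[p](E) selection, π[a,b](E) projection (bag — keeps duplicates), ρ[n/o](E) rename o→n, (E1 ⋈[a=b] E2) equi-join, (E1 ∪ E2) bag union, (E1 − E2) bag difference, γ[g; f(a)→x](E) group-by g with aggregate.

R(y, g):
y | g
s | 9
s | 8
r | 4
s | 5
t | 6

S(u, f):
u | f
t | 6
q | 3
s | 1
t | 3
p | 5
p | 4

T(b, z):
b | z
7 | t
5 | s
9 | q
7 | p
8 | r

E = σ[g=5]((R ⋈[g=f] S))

σ filters on g, owned by the left side.
E' = (σ[g=5](R) ⋈[g=f] S)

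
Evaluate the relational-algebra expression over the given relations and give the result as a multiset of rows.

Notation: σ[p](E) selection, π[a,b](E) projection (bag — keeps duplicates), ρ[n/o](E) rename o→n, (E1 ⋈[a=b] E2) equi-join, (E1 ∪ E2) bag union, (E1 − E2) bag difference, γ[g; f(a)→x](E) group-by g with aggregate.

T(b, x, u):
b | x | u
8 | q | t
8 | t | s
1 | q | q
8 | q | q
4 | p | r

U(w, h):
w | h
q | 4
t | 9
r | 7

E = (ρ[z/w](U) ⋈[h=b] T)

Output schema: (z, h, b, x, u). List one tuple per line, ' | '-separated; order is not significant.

Per-node cardinality:
  U → 3
  ρ[z/w](U) → 3
  T → 5
  (ρ[z/w](U) ⋈[h=b] T) → 1

== RESULT ==
z | h | b | x | u
q | 4 | 4 | p | r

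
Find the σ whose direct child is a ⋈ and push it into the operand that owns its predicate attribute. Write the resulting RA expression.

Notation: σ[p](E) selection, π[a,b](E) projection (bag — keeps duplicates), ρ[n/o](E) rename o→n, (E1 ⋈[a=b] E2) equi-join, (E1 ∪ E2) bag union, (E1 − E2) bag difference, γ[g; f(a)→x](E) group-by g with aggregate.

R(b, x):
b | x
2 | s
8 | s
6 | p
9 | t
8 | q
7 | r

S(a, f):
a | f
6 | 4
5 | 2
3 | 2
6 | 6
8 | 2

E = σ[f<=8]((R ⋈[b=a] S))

σ filters on f, owned by the right side.
E' = (R ⋈[b=a] σ[f<=8](S))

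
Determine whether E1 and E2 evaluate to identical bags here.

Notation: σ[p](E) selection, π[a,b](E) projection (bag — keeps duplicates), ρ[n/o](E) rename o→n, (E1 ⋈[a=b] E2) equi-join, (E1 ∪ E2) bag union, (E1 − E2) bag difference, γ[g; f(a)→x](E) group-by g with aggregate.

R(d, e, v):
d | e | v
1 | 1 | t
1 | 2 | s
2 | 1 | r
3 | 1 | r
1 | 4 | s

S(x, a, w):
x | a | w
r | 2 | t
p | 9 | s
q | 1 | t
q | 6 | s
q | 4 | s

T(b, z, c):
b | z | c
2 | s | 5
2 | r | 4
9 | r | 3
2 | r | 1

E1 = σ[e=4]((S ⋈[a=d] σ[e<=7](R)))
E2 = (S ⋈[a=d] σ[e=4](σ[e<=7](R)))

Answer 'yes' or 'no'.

E1 per-node cardinality:
  S → 5
  R → 5
  σ[e<=7](R) → 5
  (S ⋈[a=d] σ[e<=7](R)) → 4
  σ[e=4]((S ⋈[a=d] σ[e<=7](R))) → 1
E2 per-node cardinality:
  S → 5
  R → 5
  σ[e<=7](R) → 5
  σ[e=4](σ[e<=7](R)) → 1
  (S ⋈[a=d] σ[e=4](σ[e<=7](R))) → 1

E1 and E2 produce the same multiset:
x | a | w | d | e | v
q | 1 | t | 1 | 4 | s

yes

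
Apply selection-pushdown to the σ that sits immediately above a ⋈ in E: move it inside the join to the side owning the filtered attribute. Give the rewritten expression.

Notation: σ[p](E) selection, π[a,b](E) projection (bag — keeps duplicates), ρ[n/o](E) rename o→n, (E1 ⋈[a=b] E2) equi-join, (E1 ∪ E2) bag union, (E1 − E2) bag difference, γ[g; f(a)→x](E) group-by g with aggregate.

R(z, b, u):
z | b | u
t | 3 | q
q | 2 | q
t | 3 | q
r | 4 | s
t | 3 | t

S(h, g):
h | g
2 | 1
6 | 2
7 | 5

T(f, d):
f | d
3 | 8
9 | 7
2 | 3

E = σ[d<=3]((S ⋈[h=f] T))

σ filters on d, owned by the right side.
E' = (S ⋈[h=f] σ[d<=3](T))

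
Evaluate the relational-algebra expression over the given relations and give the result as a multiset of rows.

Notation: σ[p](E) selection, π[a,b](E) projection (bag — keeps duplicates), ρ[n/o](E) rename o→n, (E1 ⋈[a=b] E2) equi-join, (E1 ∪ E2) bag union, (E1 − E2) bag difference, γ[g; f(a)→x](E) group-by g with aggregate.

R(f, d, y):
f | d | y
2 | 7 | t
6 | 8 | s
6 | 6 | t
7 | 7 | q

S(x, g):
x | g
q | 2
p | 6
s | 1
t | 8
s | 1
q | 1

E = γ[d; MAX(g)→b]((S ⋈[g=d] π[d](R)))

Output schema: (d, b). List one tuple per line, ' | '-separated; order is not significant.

Subexpression sizes:
  S → 6
  R → 4
  π[d](R) → 4
  (S ⋈[g=d] π[d](R)) → 2
  γ[d; MAX(g)→b]((S ⋈[g=d] π[d](R))) → 2

== RESULT ==
d | b
6 | 6
8 | 8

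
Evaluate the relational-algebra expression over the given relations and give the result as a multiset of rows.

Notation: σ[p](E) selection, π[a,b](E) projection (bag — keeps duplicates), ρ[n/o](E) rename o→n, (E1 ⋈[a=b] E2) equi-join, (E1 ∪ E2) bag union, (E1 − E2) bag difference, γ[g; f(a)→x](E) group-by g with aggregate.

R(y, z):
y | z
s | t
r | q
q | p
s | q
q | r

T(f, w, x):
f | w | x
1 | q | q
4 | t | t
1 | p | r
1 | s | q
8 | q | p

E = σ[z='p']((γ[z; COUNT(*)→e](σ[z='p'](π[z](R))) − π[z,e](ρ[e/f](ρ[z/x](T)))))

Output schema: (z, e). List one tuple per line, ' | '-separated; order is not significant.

Stepwise |·|:
  R → 5
  π[z](R) → 5
  σ[z='p'](π[z](R)) → 1
  γ[z; COUNT(*)→e](σ[z='p'](π[z](R))) → 1
  T → 5
  ρ[z/x](T) → 5
  ρ[e/f](ρ[z/x](T)) → 5
  π[z,e](ρ[e/f](ρ[z/x](T))) → 5
  (γ[z; COUNT(*)→e](σ[z='p'](π[z](R))) − π[z,e](ρ[e/f](ρ[z/x](T)))) → 1
  σ[z='p']((γ[z; COUNT(*)→e](σ[z='p'](π[z](R))) − π[z,e](ρ[e/f](ρ[z/x](T))))) → 1

== RESULT ==
z | e
p | 1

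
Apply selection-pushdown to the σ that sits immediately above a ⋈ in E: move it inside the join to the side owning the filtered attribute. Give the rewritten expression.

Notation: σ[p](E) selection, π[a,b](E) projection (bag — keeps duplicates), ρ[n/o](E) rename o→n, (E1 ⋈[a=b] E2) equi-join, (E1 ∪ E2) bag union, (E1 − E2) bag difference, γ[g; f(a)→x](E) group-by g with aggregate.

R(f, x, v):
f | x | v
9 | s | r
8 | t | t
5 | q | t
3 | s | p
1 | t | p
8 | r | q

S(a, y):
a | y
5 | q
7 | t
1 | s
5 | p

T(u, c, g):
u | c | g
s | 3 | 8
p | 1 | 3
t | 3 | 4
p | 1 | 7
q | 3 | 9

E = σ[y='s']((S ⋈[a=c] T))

σ filters on y, owned by the left side.
E' = (σ[y='s'](S) ⋈[a=c] T)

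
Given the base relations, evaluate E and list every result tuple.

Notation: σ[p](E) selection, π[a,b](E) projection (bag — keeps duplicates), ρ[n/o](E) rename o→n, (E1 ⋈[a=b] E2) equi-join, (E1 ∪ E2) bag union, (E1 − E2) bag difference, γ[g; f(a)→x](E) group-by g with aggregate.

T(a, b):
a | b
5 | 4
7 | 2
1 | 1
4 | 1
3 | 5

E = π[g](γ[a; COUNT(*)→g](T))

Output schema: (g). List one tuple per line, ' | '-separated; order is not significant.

Per-node cardinality:
  T → 5
  γ[a; COUNT(*)→g](T) → 5
  π[g](γ[a; COUNT(*)→g](T)) → 5

== RESULT ==
g
1
1
1
1
1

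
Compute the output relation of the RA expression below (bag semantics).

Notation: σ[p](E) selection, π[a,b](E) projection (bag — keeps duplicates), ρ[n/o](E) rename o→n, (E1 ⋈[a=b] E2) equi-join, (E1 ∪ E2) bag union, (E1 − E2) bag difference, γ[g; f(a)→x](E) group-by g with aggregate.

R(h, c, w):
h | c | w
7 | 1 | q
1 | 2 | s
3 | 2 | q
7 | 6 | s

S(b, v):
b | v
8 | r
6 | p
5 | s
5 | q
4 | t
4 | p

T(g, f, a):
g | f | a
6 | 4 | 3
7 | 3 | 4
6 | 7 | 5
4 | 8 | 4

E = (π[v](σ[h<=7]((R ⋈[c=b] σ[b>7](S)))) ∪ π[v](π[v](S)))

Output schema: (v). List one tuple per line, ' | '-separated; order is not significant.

Subexpression sizes:
  R → 4
  S → 6
  σ[b>7](S) → 1
  (R ⋈[c=b] σ[b>7](S)) → 0
  σ[h<=7]((R ⋈[c=b] σ[b>7](S))) → 0
  π[v](σ[h<=7]((R ⋈[c=b] σ[b>7](S)))) → 0
  S → 6
  π[v](S) → 6
  π[v](π[v](S)) → 6
  (π[v](σ[h<=7]((R ⋈[c=b] σ[b>7](S)))) ∪ π[v](π[v](S))) → 6

== RESULT ==
v
p
p
q
r
s
t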